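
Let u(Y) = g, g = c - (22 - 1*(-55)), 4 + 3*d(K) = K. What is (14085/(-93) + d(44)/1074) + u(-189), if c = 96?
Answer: -6614146/49941 ≈ -132.44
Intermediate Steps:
d(K) = -4/3 + K/3
g = 19 (g = 96 - (22 - 1*(-55)) = 96 - (22 + 55) = 96 - 1*77 = 96 - 77 = 19)
u(Y) = 19
(14085/(-93) + d(44)/1074) + u(-189) = (14085/(-93) + (-4/3 + (⅓)*44)/1074) + 19 = (14085*(-1/93) + (-4/3 + 44/3)*(1/1074)) + 19 = (-4695/31 + (40/3)*(1/1074)) + 19 = (-4695/31 + 20/1611) + 19 = -7563025/49941 + 19 = -6614146/49941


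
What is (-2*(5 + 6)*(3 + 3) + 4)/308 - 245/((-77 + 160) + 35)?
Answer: -22641/9086 ≈ -2.4919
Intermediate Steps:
(-2*(5 + 6)*(3 + 3) + 4)/308 - 245/((-77 + 160) + 35) = (-22*6 + 4)*(1/308) - 245/(83 + 35) = (-2*66 + 4)*(1/308) - 245/118 = (-132 + 4)*(1/308) - 245*1/118 = -128*1/308 - 245/118 = -32/77 - 245/118 = -22641/9086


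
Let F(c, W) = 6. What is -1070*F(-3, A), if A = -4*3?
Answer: -6420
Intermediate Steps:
A = -12
-1070*F(-3, A) = -1070*6 = -6420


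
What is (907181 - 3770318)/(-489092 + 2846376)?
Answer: -2863137/2357284 ≈ -1.2146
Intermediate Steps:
(907181 - 3770318)/(-489092 + 2846376) = -2863137/2357284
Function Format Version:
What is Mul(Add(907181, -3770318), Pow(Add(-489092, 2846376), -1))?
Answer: Rational(-2863137, 2357284) ≈ -1.2146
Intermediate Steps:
Mul(Add(907181, -3770318), Pow(Add(-489092, 2846376), -1)) = Mul(-2863137, Pow(2357284, -1)) = Mul(-2863137, Rational(1, 2357284)) = Rational(-2863137, 2357284)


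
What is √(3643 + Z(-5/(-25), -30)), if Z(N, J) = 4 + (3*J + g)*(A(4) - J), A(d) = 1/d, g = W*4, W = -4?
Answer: √1762/2 ≈ 20.988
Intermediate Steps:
g = -16 (g = -4*4 = -16)
Z(N, J) = 4 + (-16 + 3*J)*(¼ - J) (Z(N, J) = 4 + (3*J - 16)*(1/4 - J) = 4 + (-16 + 3*J)*(¼ - J))
√(3643 + Z(-5/(-25), -30)) = √(3643 + (¼)*(-30)*(67 - 12*(-30))) = √(3643 + (¼)*(-30)*(67 + 360)) = √(3643 + (¼)*(-30)*427) = √(3643 - 6405/2) = √(881/2) = √1762/2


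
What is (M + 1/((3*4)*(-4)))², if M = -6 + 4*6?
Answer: 744769/2304 ≈ 323.25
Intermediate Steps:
M = 18 (M = -6 + 24 = 18)
(M + 1/((3*4)*(-4)))² = (18 + 1/((3*4)*(-4)))² = (18 + 1/(12*(-4)))² = (18 + 1/(-48))² = (18 - 1/48)² = (863/48)² = 744769/2304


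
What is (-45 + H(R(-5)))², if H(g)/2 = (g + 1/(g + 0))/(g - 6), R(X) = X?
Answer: 5870929/3025 ≈ 1940.8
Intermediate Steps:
H(g) = 2*(g + 1/g)/(-6 + g) (H(g) = 2*((g + 1/(g + 0))/(g - 6)) = 2*((g + 1/g)/(-6 + g)) = 2*(g + 1/g)/(-6 + g))
(-45 + H(R(-5)))² = (-45 + 2*(1 + (-5)²)/(-5*(-6 - 5)))² = (-45 + 2*(-⅕)*(1 + 25)/(-11))² = (-45 + 2*(-⅕)*(-1/11)*26)² = (-45 + 52/55)² = (-2423/55)² = 5870929/3025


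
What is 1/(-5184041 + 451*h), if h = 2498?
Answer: -1/4057443 ≈ -2.4646e-7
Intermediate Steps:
1/(-5184041 + 451*h) = 1/(-5184041 + 451*2498) = 1/(-5184041 + 1126598) = 1/(-4057443) = -1/4057443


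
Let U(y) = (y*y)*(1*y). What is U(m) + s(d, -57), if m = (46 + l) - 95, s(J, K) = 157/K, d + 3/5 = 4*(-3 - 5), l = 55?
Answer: 12155/57 ≈ 213.25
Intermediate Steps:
d = -163/5 (d = -⅗ + 4*(-3 - 5) = -⅗ + 4*(-8) = -⅗ - 32 = -163/5 ≈ -32.600)
m = 6 (m = (46 + 55) - 95 = 101 - 95 = 6)
U(y) = y³ (U(y) = y²*y = y³)
U(m) + s(d, -57) = 6³ + 157/(-57) = 216 + 157*(-1/57) = 216 - 157/57 = 12155/57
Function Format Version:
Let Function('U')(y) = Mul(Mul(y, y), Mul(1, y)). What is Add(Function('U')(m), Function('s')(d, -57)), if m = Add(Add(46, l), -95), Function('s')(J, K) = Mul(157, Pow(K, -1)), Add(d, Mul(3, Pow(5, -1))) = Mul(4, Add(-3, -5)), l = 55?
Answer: Rational(12155, 57) ≈ 213.25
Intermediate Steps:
d = Rational(-163, 5) (d = Add(Rational(-3, 5), Mul(4, Add(-3, -5))) = Add(Rational(-3, 5), Mul(4, -8)) = Add(Rational(-3, 5), -32) = Rational(-163, 5) ≈ -32.600)
m = 6 (m = Add(Add(46, 55), -95) = Add(101, -95) = 6)
Function('U')(y) = Pow(y, 3) (Function('U')(y) = Mul(Pow(y, 2), y) = Pow(y, 3))
Add(Function('U')(m), Function('s')(d, -57)) = Add(Pow(6, 3), Mul(157, Pow(-57, -1))) = Add(216, Mul(157, Rational(-1, 57))) = Add(216, Rational(-157, 57)) = Rational(12155, 57)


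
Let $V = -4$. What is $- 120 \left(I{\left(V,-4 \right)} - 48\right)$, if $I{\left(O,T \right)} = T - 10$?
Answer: $7440$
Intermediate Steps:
$I{\left(O,T \right)} = -10 + T$
$- 120 \left(I{\left(V,-4 \right)} - 48\right) = - 120 \left(\left(-10 - 4\right) - 48\right) = - 120 \left(-14 - 48\right) = \left(-120\right) \left(-62\right) = 7440$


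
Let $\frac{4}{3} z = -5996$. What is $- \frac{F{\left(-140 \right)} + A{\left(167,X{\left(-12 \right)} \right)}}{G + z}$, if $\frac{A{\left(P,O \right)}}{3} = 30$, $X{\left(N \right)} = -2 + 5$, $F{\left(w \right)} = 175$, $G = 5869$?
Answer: $- \frac{265}{1372} \approx -0.19315$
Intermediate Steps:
$X{\left(N \right)} = 3$
$A{\left(P,O \right)} = 90$ ($A{\left(P,O \right)} = 3 \cdot 30 = 90$)
$z = -4497$ ($z = \frac{3}{4} \left(-5996\right) = -4497$)
$- \frac{F{\left(-140 \right)} + A{\left(167,X{\left(-12 \right)} \right)}}{G + z} = - \frac{175 + 90}{5869 - 4497} = - \frac{265}{1372}$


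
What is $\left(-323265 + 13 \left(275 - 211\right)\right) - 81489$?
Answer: $-403922$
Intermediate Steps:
$\left(-323265 + 13 \left(275 - 211\right)\right) - 81489 = \left(-323265 + 13 \cdot 64\right) - 81489 = \left(-323265 + 832\right) - 81489 = -322433 - 81489 = -403922$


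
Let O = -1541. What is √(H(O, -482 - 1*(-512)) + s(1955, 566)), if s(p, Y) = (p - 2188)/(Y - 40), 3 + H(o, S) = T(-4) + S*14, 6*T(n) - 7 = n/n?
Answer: √1040582118/1578 ≈ 20.442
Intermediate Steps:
T(n) = 4/3 (T(n) = 7/6 + (n/n)/6 = 7/6 + (⅙)*1 = 7/6 + ⅙ = 4/3)
H(o, S) = -5/3 + 14*S (H(o, S) = -3 + (4/3 + S*14) = -3 + (4/3 + 14*S) = -5/3 + 14*S)
s(p, Y) = (-2188 + p)/(-40 + Y)
√(H(O, -482 - 1*(-512)) + s(1955, 566)) = √((-5/3 + 14*(-482 - 1*(-512))) + (-2188 + 1955)/(-40 + 566)) = √((-5/3 + 14*(-482 + 512)) - 233/526) = √((-5/3 + 14*30) + (1/526)*(-233)) = √((-5/3 + 420) - 233/526) = √(1255/3 - 233/526) = √(659431/1578) = √1040582118/1578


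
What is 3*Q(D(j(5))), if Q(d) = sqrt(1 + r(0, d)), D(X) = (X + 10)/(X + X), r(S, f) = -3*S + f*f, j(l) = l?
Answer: 3*sqrt(13)/2 ≈ 5.4083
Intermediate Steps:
r(S, f) = f**2 - 3*S (r(S, f) = -3*S + f**2 = f**2 - 3*S)
D(X) = (10 + X)/(2*X) (D(X) = (10 + X)/((2*X)) = (10 + X)*(1/(2*X)) = (10 + X)/(2*X))
Q(d) = sqrt(1 + d**2) (Q(d) = sqrt(1 + (d**2 - 3*0)) = sqrt(1 + (d**2 + 0)) = sqrt(1 + d**2))
3*Q(D(j(5))) = 3*sqrt(1 + ((1/2)*(10 + 5)/5)**2) = 3*sqrt(1 + ((1/2)*(1/5)*15)**2) = 3*sqrt(1 + (3/2)**2) = 3*sqrt(1 + 9/4) = 3*sqrt(13/4) = 3*(sqrt(13)/2) = 3*sqrt(13)/2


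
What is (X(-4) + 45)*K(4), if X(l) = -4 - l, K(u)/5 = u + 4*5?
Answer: 5400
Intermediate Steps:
K(u) = 100 + 5*u (K(u) = 5*(u + 4*5) = 5*(u + 20) = 5*(20 + u) = 100 + 5*u)
(X(-4) + 45)*K(4) = ((-4 - 1*(-4)) + 45)*(100 + 5*4) = ((-4 + 4) + 45)*(100 + 20) = (0 + 45)*120 = 45*120 = 5400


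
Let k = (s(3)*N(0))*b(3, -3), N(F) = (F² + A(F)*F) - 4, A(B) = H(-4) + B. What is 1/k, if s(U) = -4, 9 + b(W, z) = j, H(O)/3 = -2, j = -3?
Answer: -1/192 ≈ -0.0052083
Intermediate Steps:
H(O) = -6 (H(O) = 3*(-2) = -6)
b(W, z) = -12 (b(W, z) = -9 - 3 = -12)
A(B) = -6 + B
N(F) = -4 + F² + F*(-6 + F) (N(F) = (F² + (-6 + F)*F) - 4 = (F² + F*(-6 + F)) - 4 = -4 + F² + F*(-6 + F))
k = -192 (k = -4*(-4 + 0² + 0*(-6 + 0))*(-12) = -4*(-4 + 0 + 0*(-6))*(-12) = -4*(-4 + 0 + 0)*(-12) = -4*(-4)*(-12) = 16*(-12) = -192)
1/k = 1/(-192) = -1/192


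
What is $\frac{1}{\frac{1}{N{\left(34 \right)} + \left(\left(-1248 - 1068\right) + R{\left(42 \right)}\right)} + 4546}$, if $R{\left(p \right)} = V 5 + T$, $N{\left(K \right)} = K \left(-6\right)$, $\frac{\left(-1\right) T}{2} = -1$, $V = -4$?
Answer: $\frac{2538}{11537747} \approx 0.00021997$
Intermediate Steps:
$T = 2$ ($T = \left(-2\right) \left(-1\right) = 2$)
$N{\left(K \right)} = - 6 K$
$R{\left(p \right)} = -18$ ($R{\left(p \right)} = \left(-4\right) 5 + 2 = -20 + 2 = -18$)
$\frac{1}{\frac{1}{N{\left(34 \right)} + \left(\left(-1248 - 1068\right) + R{\left(42 \right)}\right)} + 4546} = \frac{1}{\frac{1}{\left(-6\right) 34 - 2334} + 4546} = \frac{1}{\frac{1}{-204 - 2334} + 4546} = \frac{1}{\frac{1}{-2538} + 4546} = \frac{1}{- \frac{1}{2538} + 4546} = \frac{1}{\frac{11537747}{2538}} = \frac{2538}{11537747}$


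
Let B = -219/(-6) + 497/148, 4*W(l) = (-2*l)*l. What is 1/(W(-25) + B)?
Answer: -148/40351 ≈ -0.0036678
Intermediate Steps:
W(l) = -l²/2 (W(l) = ((-2*l)*l)/4 = (-2*l²)/4 = -l²/2)
B = 5899/148 (B = -219*(-⅙) + 497*(1/148) = 73/2 + 497/148 = 5899/148 ≈ 39.858)
1/(W(-25) + B) = 1/(-½*(-25)² + 5899/148) = 1/(-½*625 + 5899/148) = 1/(-625/2 + 5899/148) = 1/(-40351/148) = -148/40351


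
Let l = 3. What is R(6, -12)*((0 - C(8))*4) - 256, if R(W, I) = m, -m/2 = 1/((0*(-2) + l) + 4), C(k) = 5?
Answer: -1752/7 ≈ -250.29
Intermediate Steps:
m = -2/7 (m = -2/((0*(-2) + 3) + 4) = -2/((0 + 3) + 4) = -2/(3 + 4) = -2/7 ≈ -0.28571)
R(W, I) = -2/7
R(6, -12)*((0 - C(8))*4) - 256 = -2*(0 - 1*5)*4/7 - 256 = -2*(0 - 5)*4/7 - 256 = -(-10)*4/7 - 256 = -2/7*(-20) - 256 = 40/7 - 256 = -1752/7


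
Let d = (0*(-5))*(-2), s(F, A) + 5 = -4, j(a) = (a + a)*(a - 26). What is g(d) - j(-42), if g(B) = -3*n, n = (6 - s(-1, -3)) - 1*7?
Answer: -5736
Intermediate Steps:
j(a) = 2*a*(-26 + a) (j(a) = (2*a)*(-26 + a) = 2*a*(-26 + a))
s(F, A) = -9 (s(F, A) = -5 - 4 = -9)
d = 0 (d = 0*(-2) = 0)
n = 8 (n = (6 - 1*(-9)) - 1*7 = (6 + 9) - 7 = 15 - 7 = 8)
g(B) = -24 (g(B) = -3*8 = -24)
g(d) - j(-42) = -24 - 2*(-42)*(-26 - 42) = -24 - 2*(-42)*(-68) = -24 - 1*5712 = -24 - 5712 = -5736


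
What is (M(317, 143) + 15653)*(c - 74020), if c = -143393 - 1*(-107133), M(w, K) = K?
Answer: -1741982880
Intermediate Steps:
c = -36260 (c = -143393 + 107133 = -36260)
(M(317, 143) + 15653)*(c - 74020) = (143 + 15653)*(-36260 - 74020) = 15796*(-110280) = -1741982880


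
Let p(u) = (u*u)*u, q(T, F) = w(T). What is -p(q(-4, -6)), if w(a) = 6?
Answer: -216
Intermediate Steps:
q(T, F) = 6
p(u) = u**3 (p(u) = u**2*u = u**3)
-p(q(-4, -6)) = -1*6**3 = -1*216 = -216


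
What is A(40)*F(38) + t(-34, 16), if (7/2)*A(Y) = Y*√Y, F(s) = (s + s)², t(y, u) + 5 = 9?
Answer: 4 + 924160*√10/7 ≈ 4.1750e+5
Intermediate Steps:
t(y, u) = 4 (t(y, u) = -5 + 9 = 4)
F(s) = 4*s² (F(s) = (2*s)² = 4*s²)
A(Y) = 2*Y^(3/2)/7 (A(Y) = 2*(Y*√Y)/7 = 2*Y^(3/2)/7)
A(40)*F(38) + t(-34, 16) = (2*40^(3/2)/7)*(4*38²) + 4 = (2*(80*√10)/7)*(4*1444) + 4 = (160*√10/7)*5776 + 4 = 924160*√10/7 + 4 = 4 + 924160*√10/7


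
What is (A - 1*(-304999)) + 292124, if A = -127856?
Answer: 469267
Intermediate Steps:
(A - 1*(-304999)) + 292124 = (-127856 - 1*(-304999)) + 292124 = (-127856 + 304999) + 292124 = 177143 + 292124 = 469267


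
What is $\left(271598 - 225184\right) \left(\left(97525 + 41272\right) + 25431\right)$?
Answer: $7622478392$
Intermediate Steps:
$\left(271598 - 225184\right) \left(\left(97525 + 41272\right) + 25431\right) = 46414 \left(138797 + 25431\right) = 46414 \cdot 164228 = 7622478392$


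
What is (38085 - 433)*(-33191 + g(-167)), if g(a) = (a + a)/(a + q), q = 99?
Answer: -21241884102/17 ≈ -1.2495e+9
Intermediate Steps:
g(a) = 2*a/(99 + a) (g(a) = (a + a)/(a + 99) = (2*a)/(99 + a) = 2*a/(99 + a))
(38085 - 433)*(-33191 + g(-167)) = (38085 - 433)*(-33191 + 2*(-167)/(99 - 167)) = 37652*(-33191 + 2*(-167)/(-68)) = 37652*(-33191 + 2*(-167)*(-1/68)) = 37652*(-33191 + 167/34) = 37652*(-1128327/34) = -21241884102/17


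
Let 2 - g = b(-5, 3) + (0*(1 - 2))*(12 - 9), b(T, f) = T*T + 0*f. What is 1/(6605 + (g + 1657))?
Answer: 1/8239 ≈ 0.00012137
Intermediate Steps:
b(T, f) = T² (b(T, f) = T² + 0 = T²)
g = -23 (g = 2 - ((-5)² + (0*(1 - 2))*(12 - 9)) = 2 - (25 + (0*(-1))*3) = 2 - (25 + 0*3) = 2 - (25 + 0) = 2 - 1*25 = 2 - 25 = -23)
1/(6605 + (g + 1657)) = 1/(6605 + (-23 + 1657)) = 1/(6605 + 1634) = 1/8239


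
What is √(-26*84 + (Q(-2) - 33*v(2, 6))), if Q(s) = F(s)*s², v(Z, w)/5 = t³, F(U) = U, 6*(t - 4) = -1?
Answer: I*√1654018/12 ≈ 107.17*I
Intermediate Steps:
t = 23/6 (t = 4 + (⅙)*(-1) = 4 - ⅙ = 23/6 ≈ 3.8333)
v(Z, w) = 60835/216 (v(Z, w) = 5*(23/6)³ = 5*(12167/216) = 60835/216)
Q(s) = s³ (Q(s) = s*s² = s³)
√(-26*84 + (Q(-2) - 33*v(2, 6))) = √(-26*84 + ((-2)³ - 33*60835/216)) = √(-2184 + (-8 - 669185/72)) = √(-2184 - 669761/72) = √(-827009/72) = I*√1654018/12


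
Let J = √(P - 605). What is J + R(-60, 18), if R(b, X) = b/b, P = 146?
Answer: 1 + 3*I*√51 ≈ 1.0 + 21.424*I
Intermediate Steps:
R(b, X) = 1
J = 3*I*√51 (J = √(146 - 605) = √(-459) = 3*I*√51 ≈ 21.424*I)
J + R(-60, 18) = 3*I*√51 + 1 = 1 + 3*I*√51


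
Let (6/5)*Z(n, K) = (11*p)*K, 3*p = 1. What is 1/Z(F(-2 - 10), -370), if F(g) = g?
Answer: -9/10175 ≈ -0.00088452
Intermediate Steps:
p = 1/3 (p = (1/3)*1 = 1/3 ≈ 0.33333)
Z(n, K) = 55*K/18 (Z(n, K) = 5*((11*(1/3))*K)/6 = 5*(11*K/3)/6 = 55*K/18)
1/Z(F(-2 - 10), -370) = 1/((55/18)*(-370)) = 1/(-10175/9) = -9/10175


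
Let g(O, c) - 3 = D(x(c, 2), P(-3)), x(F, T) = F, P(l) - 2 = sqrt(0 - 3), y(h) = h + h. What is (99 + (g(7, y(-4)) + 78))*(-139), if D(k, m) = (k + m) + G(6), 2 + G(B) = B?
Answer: -24742 - 139*I*sqrt(3) ≈ -24742.0 - 240.76*I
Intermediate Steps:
y(h) = 2*h
G(B) = -2 + B
P(l) = 2 + I*sqrt(3) (P(l) = 2 + sqrt(0 - 3) = 2 + sqrt(-3) = 2 + I*sqrt(3))
D(k, m) = 4 + k + m (D(k, m) = (k + m) + (-2 + 6) = (k + m) + 4 = 4 + k + m)
g(O, c) = 9 + c + I*sqrt(3) (g(O, c) = 3 + (4 + c + (2 + I*sqrt(3))) = 3 + (6 + c + I*sqrt(3)) = 9 + c + I*sqrt(3))
(99 + (g(7, y(-4)) + 78))*(-139) = (99 + ((9 + 2*(-4) + I*sqrt(3)) + 78))*(-139) = (99 + ((9 - 8 + I*sqrt(3)) + 78))*(-139) = (99 + ((1 + I*sqrt(3)) + 78))*(-139) = (99 + (79 + I*sqrt(3)))*(-139) = (178 + I*sqrt(3))*(-139) = -24742 - 139*I*sqrt(3)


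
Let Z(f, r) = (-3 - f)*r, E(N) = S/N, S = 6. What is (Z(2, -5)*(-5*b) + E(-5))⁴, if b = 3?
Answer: 12518583261921/625 ≈ 2.0030e+10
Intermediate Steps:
E(N) = 6/N
Z(f, r) = r*(-3 - f)
(Z(2, -5)*(-5*b) + E(-5))⁴ = ((-1*(-5)*(3 + 2))*(-5*3) + 6/(-5))⁴ = (-1*(-5)*5*(-15) + 6*(-⅕))⁴ = (25*(-15) - 6/5)⁴ = (-375 - 6/5)⁴ = (-1881/5)⁴ = 12518583261921/625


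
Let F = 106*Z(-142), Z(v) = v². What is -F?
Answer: -2137384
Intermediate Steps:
F = 2137384 (F = 106*(-142)² = 106*20164 = 2137384)
-F = -1*2137384 = -2137384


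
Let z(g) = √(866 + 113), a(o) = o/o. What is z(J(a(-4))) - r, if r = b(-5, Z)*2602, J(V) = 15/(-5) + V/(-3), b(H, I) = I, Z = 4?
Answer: -10408 + √979 ≈ -10377.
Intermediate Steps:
a(o) = 1
J(V) = -3 - V/3 (J(V) = 15*(-⅕) + V*(-⅓) = -3 - V/3)
r = 10408 (r = 4*2602 = 10408)
z(g) = √979
z(J(a(-4))) - r = √979 - 1*10408 = √979 - 10408 = -10408 + √979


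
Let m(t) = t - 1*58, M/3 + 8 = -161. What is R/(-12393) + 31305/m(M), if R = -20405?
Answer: -75286808/1400409 ≈ -53.761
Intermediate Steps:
M = -507 (M = -24 + 3*(-161) = -24 - 483 = -507)
m(t) = -58 + t (m(t) = t - 58 = -58 + t)
R/(-12393) + 31305/m(M) = -20405/(-12393) + 31305/(-58 - 507) = -20405*(-1/12393) + 31305/(-565) = 20405/12393 + 31305*(-1/565) = 20405/12393 - 6261/113 = -75286808/1400409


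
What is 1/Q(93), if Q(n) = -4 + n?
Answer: 1/89 ≈ 0.011236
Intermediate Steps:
1/Q(93) = 1/(-4 + 93) = 1/89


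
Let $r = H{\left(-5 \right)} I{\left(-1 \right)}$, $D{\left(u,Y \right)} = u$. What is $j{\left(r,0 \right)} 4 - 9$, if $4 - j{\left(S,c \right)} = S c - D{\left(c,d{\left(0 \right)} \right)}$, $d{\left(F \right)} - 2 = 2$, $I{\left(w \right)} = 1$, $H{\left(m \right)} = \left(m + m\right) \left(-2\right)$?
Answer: $7$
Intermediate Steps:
$H{\left(m \right)} = - 4 m$ ($H{\left(m \right)} = 2 m \left(-2\right) = - 4 m$)
$d{\left(F \right)} = 4$ ($d{\left(F \right)} = 2 + 2 = 4$)
$r = 20$ ($r = \left(-4\right) \left(-5\right) 1 = 20 \cdot 1 = 20$)
$j{\left(S,c \right)} = 4 + c - S c$ ($j{\left(S,c \right)} = 4 - \left(S c - c\right) = 4 - \left(- c + S c\right) = 4 + c - S c$)
$j{\left(r,0 \right)} 4 - 9 = \left(4 + 0 - 20 \cdot 0\right) 4 - 9 = \left(4 + 0 + 0\right) 4 - 9 = 4 \cdot 4 - 9 = 16 - 9 = 7$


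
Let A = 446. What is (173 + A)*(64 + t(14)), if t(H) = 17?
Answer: 50139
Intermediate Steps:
(173 + A)*(64 + t(14)) = (173 + 446)*(64 + 17) = 619*81 = 50139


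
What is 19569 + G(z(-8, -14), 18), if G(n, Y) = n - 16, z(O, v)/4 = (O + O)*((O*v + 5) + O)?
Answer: 12577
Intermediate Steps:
z(O, v) = 8*O*(5 + O + O*v) (z(O, v) = 4*((O + O)*((O*v + 5) + O)) = 4*((2*O)*((5 + O*v) + O)) = 4*((2*O)*(5 + O + O*v)) = 4*(2*O*(5 + O + O*v)) = 8*O*(5 + O + O*v))
G(n, Y) = -16 + n
19569 + G(z(-8, -14), 18) = 19569 + (-16 + 8*(-8)*(5 - 8 - 8*(-14))) = 19569 + (-16 + 8*(-8)*(5 - 8 + 112)) = 19569 + (-16 + 8*(-8)*109) = 19569 + (-16 - 6976) = 19569 - 6992 = 12577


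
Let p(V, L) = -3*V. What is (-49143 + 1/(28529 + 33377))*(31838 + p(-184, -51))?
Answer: -49269182990615/30953 ≈ -1.5917e+9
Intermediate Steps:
(-49143 + 1/(28529 + 33377))*(31838 + p(-184, -51)) = (-49143 + 1/(28529 + 33377))*(31838 - 3*(-184)) = (-49143 + 1/61906)*(31838 + 552) = (-49143 + 1/61906)*32390 = -3042246557/61906*32390 = -49269182990615/30953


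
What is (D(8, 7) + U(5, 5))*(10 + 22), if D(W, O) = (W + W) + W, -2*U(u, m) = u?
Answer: 688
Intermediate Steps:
U(u, m) = -u/2
D(W, O) = 3*W (D(W, O) = 2*W + W = 3*W)
(D(8, 7) + U(5, 5))*(10 + 22) = (3*8 - 1/2*5)*(10 + 22) = (24 - 5/2)*32 = (43/2)*32 = 688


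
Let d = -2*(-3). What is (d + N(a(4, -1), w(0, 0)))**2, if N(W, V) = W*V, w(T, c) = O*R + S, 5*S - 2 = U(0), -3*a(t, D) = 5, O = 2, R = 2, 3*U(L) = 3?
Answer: 25/9 ≈ 2.7778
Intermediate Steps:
U(L) = 1 (U(L) = (1/3)*3 = 1)
a(t, D) = -5/3 (a(t, D) = -1/3*5 = -5/3)
S = 3/5 (S = 2/5 + (1/5)*1 = 2/5 + 1/5 = 3/5 ≈ 0.60000)
w(T, c) = 23/5 (w(T, c) = 2*2 + 3/5 = 4 + 3/5 = 23/5)
N(W, V) = V*W
d = 6
(d + N(a(4, -1), w(0, 0)))**2 = (6 + (23/5)*(-5/3))**2 = (6 - 23/3)**2 = (-5/3)**2 = 25/9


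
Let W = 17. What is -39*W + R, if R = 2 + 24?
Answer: -637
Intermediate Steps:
R = 26
-39*W + R = -39*17 + 26 = -663 + 26 = -637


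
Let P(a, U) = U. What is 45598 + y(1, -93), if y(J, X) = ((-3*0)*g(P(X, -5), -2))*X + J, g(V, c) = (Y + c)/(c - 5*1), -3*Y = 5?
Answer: 45599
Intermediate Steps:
Y = -5/3 (Y = -⅓*5 = -5/3 ≈ -1.6667)
g(V, c) = (-5/3 + c)/(-5 + c) (g(V, c) = (-5/3 + c)/(c - 5*1) = (-5/3 + c)/(c - 5) = (-5/3 + c)/(-5 + c))
y(J, X) = J (y(J, X) = ((-3*0)*((-5/3 - 2)/(-5 - 2)))*X + J = (0*(-11/3/(-7)))*X + J = (0*(-⅐*(-11/3)))*X + J = (0*(11/21))*X + J = 0*X + J = 0 + J = J)
45598 + y(1, -93) = 45598 + 1 = 45599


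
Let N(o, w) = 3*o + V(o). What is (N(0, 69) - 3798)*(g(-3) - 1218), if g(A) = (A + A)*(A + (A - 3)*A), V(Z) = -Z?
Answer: 4967784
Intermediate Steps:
N(o, w) = 2*o (N(o, w) = 3*o - o = 2*o)
g(A) = 2*A*(A + A*(-3 + A)) (g(A) = (2*A)*(A + (-3 + A)*A) = (2*A)*(A + A*(-3 + A)) = 2*A*(A + A*(-3 + A)))
(N(0, 69) - 3798)*(g(-3) - 1218) = (2*0 - 3798)*(2*(-3)²*(-2 - 3) - 1218) = (0 - 3798)*(2*9*(-5) - 1218) = -3798*(-90 - 1218) = -3798*(-1308) = 4967784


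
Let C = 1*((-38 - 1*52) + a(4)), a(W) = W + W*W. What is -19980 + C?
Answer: -20050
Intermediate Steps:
a(W) = W + W²
C = -70 (C = 1*((-38 - 1*52) + 4*(1 + 4)) = 1*((-38 - 52) + 4*5) = 1*(-90 + 20) = 1*(-70) = -70)
-19980 + C = -19980 - 70 = -20050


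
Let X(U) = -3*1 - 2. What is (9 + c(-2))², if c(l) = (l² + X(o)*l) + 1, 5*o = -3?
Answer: 576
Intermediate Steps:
o = -⅗ (o = (⅕)*(-3) = -⅗ ≈ -0.60000)
X(U) = -5 (X(U) = -3 - 2 = -5)
c(l) = 1 + l² - 5*l (c(l) = (l² - 5*l) + 1 = 1 + l² - 5*l)
(9 + c(-2))² = (9 + (1 + (-2)² - 5*(-2)))² = (9 + (1 + 4 + 10))² = (9 + 15)² = 24² = 576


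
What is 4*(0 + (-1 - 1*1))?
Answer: -8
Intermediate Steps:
4*(0 + (-1 - 1*1)) = 4*(0 + (-1 - 1)) = 4*(0 - 2) = 4*(-2) = -8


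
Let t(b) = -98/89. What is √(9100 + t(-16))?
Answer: 3*√8008042/89 ≈ 95.388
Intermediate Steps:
t(b) = -98/89 (t(b) = -98*1/89 = -98/89)
√(9100 + t(-16)) = √(9100 - 98/89) = √(809802/89) = 3*√8008042/89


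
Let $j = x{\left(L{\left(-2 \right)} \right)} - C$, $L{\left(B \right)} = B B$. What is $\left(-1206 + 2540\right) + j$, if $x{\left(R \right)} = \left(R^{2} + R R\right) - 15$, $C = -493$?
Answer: $1844$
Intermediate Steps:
$L{\left(B \right)} = B^{2}$
$x{\left(R \right)} = -15 + 2 R^{2}$ ($x{\left(R \right)} = \left(R^{2} + R^{2}\right) - 15 = 2 R^{2} - 15 = -15 + 2 R^{2}$)
$j = 510$ ($j = \left(-15 + 2 \left(\left(-2\right)^{2}\right)^{2}\right) - -493 = \left(-15 + 2 \cdot 4^{2}\right) + 493 = \left(-15 + 2 \cdot 16\right) + 493 = \left(-15 + 32\right) + 493 = 17 + 493 = 510$)
$\left(-1206 + 2540\right) + j = \left(-1206 + 2540\right) + 510 = 1334 + 510 = 1844$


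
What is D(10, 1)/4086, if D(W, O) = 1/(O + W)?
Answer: 1/44946 ≈ 2.2249e-5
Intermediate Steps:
D(10, 1)/4086 = 1/((1 + 10)*4086) = (1/4086)/11 = (1/11)*(1/4086) = 1/44946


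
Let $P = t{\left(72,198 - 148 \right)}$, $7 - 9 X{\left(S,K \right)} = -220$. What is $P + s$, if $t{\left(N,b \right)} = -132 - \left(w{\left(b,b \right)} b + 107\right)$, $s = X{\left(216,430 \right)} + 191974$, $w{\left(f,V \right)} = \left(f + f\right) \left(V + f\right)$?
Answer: $- \frac{2774158}{9} \approx -3.0824 \cdot 10^{5}$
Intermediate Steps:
$w{\left(f,V \right)} = 2 f \left(V + f\right)$
$X{\left(S,K \right)} = \frac{227}{9}$ ($X{\left(S,K \right)} = \frac{7}{9} - - \frac{220}{9} = \frac{7}{9} + \frac{220}{9} = \frac{227}{9}$)
$s = \frac{1727993}{9}$ ($s = \frac{227}{9} + 191974 = \frac{1727993}{9} \approx 1.92 \cdot 10^{5}$)
$t{\left(N,b \right)} = -239 - 4 b^{3}$ ($t{\left(N,b \right)} = -132 - \left(2 b \left(b + b\right) b + 107\right) = -132 - \left(2 b 2 b b + 107\right) = -132 - \left(4 b^{2} b + 107\right) = -132 - \left(4 b^{3} + 107\right) = -132 - \left(107 + 4 b^{3}\right) = -239 - 4 b^{3}$)
$P = -500239$ ($P = -239 - 4 \left(198 - 148\right)^{3} = -239 - 4 \cdot 50^{3} = -239 - 500000 = -500239$)
$P + s = -500239 + \frac{1727993}{9} = - \frac{2774158}{9}$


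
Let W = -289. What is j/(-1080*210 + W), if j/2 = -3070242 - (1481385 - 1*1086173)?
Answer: 6930908/227089 ≈ 30.521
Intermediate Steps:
j = -6930908 (j = 2*(-3070242 - (1481385 - 1*1086173)) = 2*(-3070242 - (1481385 - 1086173)) = 2*(-3070242 - 1*395212) = 2*(-3070242 - 395212) = 2*(-3465454) = -6930908)
j/(-1080*210 + W) = -6930908/(-1080*210 - 289) = -6930908/(-226800 - 289) = -6930908/(-227089) = -6930908*(-1/227089) = 6930908/227089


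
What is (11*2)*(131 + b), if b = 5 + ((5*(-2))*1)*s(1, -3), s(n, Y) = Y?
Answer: 3652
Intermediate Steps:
b = 35 (b = 5 + ((5*(-2))*1)*(-3) = 5 - 10*1*(-3) = 5 - 10*(-3) = 5 + 30 = 35)
(11*2)*(131 + b) = (11*2)*(131 + 35) = 22*166 = 3652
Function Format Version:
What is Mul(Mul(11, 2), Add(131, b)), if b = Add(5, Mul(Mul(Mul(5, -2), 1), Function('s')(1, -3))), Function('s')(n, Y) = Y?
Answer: 3652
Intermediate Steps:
b = 35 (b = Add(5, Mul(Mul(Mul(5, -2), 1), -3)) = Add(5, Mul(Mul(-10, 1), -3)) = Add(5, Mul(-10, -3)) = Add(5, 30) = 35)
Mul(Mul(11, 2), Add(131, b)) = Mul(Mul(11, 2), Add(131, 35)) = Mul(22, 166) = 3652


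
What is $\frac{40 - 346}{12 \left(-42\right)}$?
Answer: $\frac{17}{28} \approx 0.60714$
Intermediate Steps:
$\frac{40 - 346}{12 \left(-42\right)} = - \frac{306}{-504} = \left(-306\right) \left(- \frac{1}{504}\right) = \frac{17}{28}$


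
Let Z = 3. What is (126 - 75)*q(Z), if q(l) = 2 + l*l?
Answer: 561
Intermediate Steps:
q(l) = 2 + l²
(126 - 75)*q(Z) = (126 - 75)*(2 + 3²) = 51*(2 + 9) = 51*11 = 561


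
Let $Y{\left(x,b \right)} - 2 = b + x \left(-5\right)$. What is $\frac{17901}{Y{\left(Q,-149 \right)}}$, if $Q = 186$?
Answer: $- \frac{5967}{359} \approx -16.621$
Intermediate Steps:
$Y{\left(x,b \right)} = 2 + b - 5 x$ ($Y{\left(x,b \right)} = 2 + \left(b + x \left(-5\right)\right) = 2 + \left(b - 5 x\right) = 2 + b - 5 x$)
$\frac{17901}{Y{\left(Q,-149 \right)}} = \frac{17901}{2 - 149 - 930} = \frac{17901}{-1077} = 17901 \left(- \frac{1}{1077}\right) = - \frac{5967}{359}$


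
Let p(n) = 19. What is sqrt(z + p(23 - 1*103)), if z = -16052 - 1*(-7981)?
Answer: 2*I*sqrt(2013) ≈ 89.733*I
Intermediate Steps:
z = -8071 (z = -16052 + 7981 = -8071)
sqrt(z + p(23 - 1*103)) = sqrt(-8071 + 19) = sqrt(-8052) = 2*I*sqrt(2013)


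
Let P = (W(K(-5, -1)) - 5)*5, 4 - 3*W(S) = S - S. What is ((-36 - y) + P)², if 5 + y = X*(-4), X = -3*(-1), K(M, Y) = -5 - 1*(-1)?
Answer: 12544/9 ≈ 1393.8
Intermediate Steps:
K(M, Y) = -4 (K(M, Y) = -5 + 1 = -4)
X = 3
y = -17 (y = -5 + 3*(-4) = -5 - 12 = -17)
W(S) = 4/3 (W(S) = 4/3 - (S - S)/3 = 4/3 - ⅓*0 = 4/3 + 0 = 4/3)
P = -55/3 (P = (4/3 - 5)*5 = -11/3*5 = -55/3 ≈ -18.333)
((-36 - y) + P)² = ((-36 - 1*(-17)) - 55/3)² = ((-36 + 17) - 55/3)² = (-19 - 55/3)² = (-112/3)² = 12544/9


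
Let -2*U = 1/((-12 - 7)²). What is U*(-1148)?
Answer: 574/361 ≈ 1.5900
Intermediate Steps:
U = -1/722 (U = -1/(2*(-12 - 7)²) = -1/(2*((-19)²)) = -½/361 = -½*1/361 = -1/722 ≈ -0.0013850)
U*(-1148) = -1/722*(-1148) = 574/361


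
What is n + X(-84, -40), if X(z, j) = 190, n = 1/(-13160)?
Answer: 2500399/13160 ≈ 190.00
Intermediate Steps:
n = -1/13160 ≈ -7.5988e-5
n + X(-84, -40) = -1/13160 + 190 = 2500399/13160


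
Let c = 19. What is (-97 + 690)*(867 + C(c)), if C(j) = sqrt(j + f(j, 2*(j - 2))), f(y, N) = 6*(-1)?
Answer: 514131 + 593*sqrt(13) ≈ 5.1627e+5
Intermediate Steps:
f(y, N) = -6
C(j) = sqrt(-6 + j) (C(j) = sqrt(j - 6) = sqrt(-6 + j))
(-97 + 690)*(867 + C(c)) = (-97 + 690)*(867 + sqrt(-6 + 19)) = 593*(867 + sqrt(13)) = 514131 + 593*sqrt(13)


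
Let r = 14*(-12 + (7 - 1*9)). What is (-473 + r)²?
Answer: 447561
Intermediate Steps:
r = -196 (r = 14*(-12 + (7 - 9)) = 14*(-12 - 2) = 14*(-14) = -196)
(-473 + r)² = (-473 - 196)² = (-669)² = 447561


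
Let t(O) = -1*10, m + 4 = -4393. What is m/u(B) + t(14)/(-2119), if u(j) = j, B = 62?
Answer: -9316623/131378 ≈ -70.915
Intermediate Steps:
m = -4397 (m = -4 - 4393 = -4397)
t(O) = -10
m/u(B) + t(14)/(-2119) = -4397/62 - 10/(-2119) = -4397*1/62 - 10*(-1/2119) = -4397/62 + 10/2119 = -9316623/131378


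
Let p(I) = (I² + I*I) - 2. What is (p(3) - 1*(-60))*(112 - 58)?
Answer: 4104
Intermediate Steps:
p(I) = -2 + 2*I² (p(I) = (I² + I²) - 2 = 2*I² - 2 = -2 + 2*I²)
(p(3) - 1*(-60))*(112 - 58) = ((-2 + 2*3²) - 1*(-60))*(112 - 58) = ((-2 + 2*9) + 60)*54 = ((-2 + 18) + 60)*54 = (16 + 60)*54 = 76*54 = 4104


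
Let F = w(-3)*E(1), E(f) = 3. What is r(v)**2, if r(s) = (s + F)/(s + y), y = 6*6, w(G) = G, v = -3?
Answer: 16/121 ≈ 0.13223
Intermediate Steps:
y = 36
F = -9 (F = -3*3 = -9)
r(s) = (-9 + s)/(36 + s) (r(s) = (s - 9)/(s + 36) = (-9 + s)/(36 + s))
r(v)**2 = ((-9 - 3)/(36 - 3))**2 = (-12/33)**2 = ((1/33)*(-12))**2 = (-4/11)**2 = 16/121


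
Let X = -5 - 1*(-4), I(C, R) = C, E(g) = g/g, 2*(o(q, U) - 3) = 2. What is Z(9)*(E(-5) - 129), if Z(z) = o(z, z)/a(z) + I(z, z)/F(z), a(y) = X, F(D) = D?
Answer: 384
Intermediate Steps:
o(q, U) = 4 (o(q, U) = 3 + (½)*2 = 3 + 1 = 4)
E(g) = 1
X = -1 (X = -5 + 4 = -1)
a(y) = -1
Z(z) = -3 (Z(z) = 4/(-1) + z/z = 4*(-1) + 1 = -4 + 1 = -3)
Z(9)*(E(-5) - 129) = -3*(1 - 129) = -3*(-128) = 384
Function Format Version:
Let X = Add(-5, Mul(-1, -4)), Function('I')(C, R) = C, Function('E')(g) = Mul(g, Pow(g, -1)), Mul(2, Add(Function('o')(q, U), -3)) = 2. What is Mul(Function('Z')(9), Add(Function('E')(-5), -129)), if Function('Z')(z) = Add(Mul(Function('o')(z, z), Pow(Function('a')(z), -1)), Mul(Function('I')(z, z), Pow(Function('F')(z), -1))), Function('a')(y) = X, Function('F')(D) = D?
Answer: 384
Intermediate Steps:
Function('o')(q, U) = 4 (Function('o')(q, U) = Add(3, Mul(Rational(1, 2), 2)) = Add(3, 1) = 4)
Function('E')(g) = 1
X = -1 (X = Add(-5, 4) = -1)
Function('a')(y) = -1
Function('Z')(z) = -3 (Function('Z')(z) = Add(Mul(4, Pow(-1, -1)), Mul(z, Pow(z, -1))) = Add(Mul(4, -1), 1) = Add(-4, 1) = -3)
Mul(Function('Z')(9), Add(Function('E')(-5), -129)) = Mul(-3, Add(1, -129)) = Mul(-3, -128) = 384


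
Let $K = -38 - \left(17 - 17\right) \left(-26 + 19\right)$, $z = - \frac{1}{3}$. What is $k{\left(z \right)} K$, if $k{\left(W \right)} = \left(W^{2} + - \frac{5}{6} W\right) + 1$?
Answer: $- \frac{475}{9} \approx -52.778$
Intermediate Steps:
$z = - \frac{1}{3}$ ($z = \left(-1\right) \frac{1}{3} = - \frac{1}{3} \approx -0.33333$)
$k{\left(W \right)} = 1 + W^{2} - \frac{5 W}{6}$ ($k{\left(W \right)} = \left(W^{2} + \left(-5\right) \frac{1}{6} W\right) + 1 = \left(W^{2} - \frac{5 W}{6}\right) + 1 = 1 + W^{2} - \frac{5 W}{6}$)
$K = -38$ ($K = -38 - 0 \left(-7\right) = -38 - 0 = -38 + 0 = -38$)
$k{\left(z \right)} K = \left(1 + \left(- \frac{1}{3}\right)^{2} - - \frac{5}{18}\right) \left(-38\right) = \left(1 + \frac{1}{9} + \frac{5}{18}\right) \left(-38\right) = \frac{25}{18} \left(-38\right) = - \frac{475}{9}$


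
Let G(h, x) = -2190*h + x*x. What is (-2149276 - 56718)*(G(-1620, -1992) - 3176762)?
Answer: -9572032977388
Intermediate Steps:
G(h, x) = x² - 2190*h (G(h, x) = -2190*h + x² = x² - 2190*h)
(-2149276 - 56718)*(G(-1620, -1992) - 3176762) = (-2149276 - 56718)*(((-1992)² - 2190*(-1620)) - 3176762) = -2205994*((3968064 + 3547800) - 3176762) = -2205994*(7515864 - 3176762) = -2205994*4339102 = -9572032977388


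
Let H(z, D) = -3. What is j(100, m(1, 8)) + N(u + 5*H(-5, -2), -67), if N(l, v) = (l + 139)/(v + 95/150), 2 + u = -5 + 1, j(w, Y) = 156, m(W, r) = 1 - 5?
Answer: 307056/1991 ≈ 154.22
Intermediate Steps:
m(W, r) = -4
u = -6 (u = -2 + (-5 + 1) = -2 - 4 = -6)
N(l, v) = (139 + l)/(19/30 + v) (N(l, v) = (139 + l)/(v + 95*(1/150)) = (139 + l)/(v + 19/30) = (139 + l)/(19/30 + v))
j(100, m(1, 8)) + N(u + 5*H(-5, -2), -67) = 156 + 30*(139 + (-6 + 5*(-3)))/(19 + 30*(-67)) = 156 + 30*(139 + (-6 - 15))/(19 - 2010) = 156 + 30*(139 - 21)/(-1991) = 156 + 30*(-1/1991)*118 = 156 - 3540/1991 = 307056/1991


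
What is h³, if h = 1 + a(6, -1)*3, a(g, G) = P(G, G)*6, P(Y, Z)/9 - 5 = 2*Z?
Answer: 115501303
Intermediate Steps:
P(Y, Z) = 45 + 18*Z (P(Y, Z) = 45 + 9*(2*Z) = 45 + 18*Z)
a(g, G) = 270 + 108*G (a(g, G) = (45 + 18*G)*6 = 270 + 108*G)
h = 487 (h = 1 + (270 + 108*(-1))*3 = 1 + (270 - 108)*3 = 1 + 162*3 = 1 + 486 = 487)
h³ = 487³ = 115501303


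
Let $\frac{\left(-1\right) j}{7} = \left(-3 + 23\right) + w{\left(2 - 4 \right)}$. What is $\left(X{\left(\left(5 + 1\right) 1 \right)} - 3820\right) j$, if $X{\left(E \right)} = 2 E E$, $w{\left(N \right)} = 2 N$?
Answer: $419776$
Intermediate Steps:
$X{\left(E \right)} = 2 E^{2}$
$j = -112$ ($j = - 7 \left(\left(-3 + 23\right) + 2 \left(2 - 4\right)\right) = - 7 \left(20 + 2 \left(-2\right)\right) = - 7 \left(20 - 4\right) = \left(-7\right) 16 = -112$)
$\left(X{\left(\left(5 + 1\right) 1 \right)} - 3820\right) j = \left(2 \left(\left(5 + 1\right) 1\right)^{2} - 3820\right) \left(-112\right) = \left(2 \left(6 \cdot 1\right)^{2} - 3820\right) \left(-112\right) = \left(2 \cdot 6^{2} - 3820\right) \left(-112\right) = \left(2 \cdot 36 - 3820\right) \left(-112\right) = \left(72 - 3820\right) \left(-112\right) = \left(-3748\right) \left(-112\right) = 419776$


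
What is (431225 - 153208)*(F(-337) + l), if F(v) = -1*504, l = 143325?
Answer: 39706665957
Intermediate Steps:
F(v) = -504
(431225 - 153208)*(F(-337) + l) = (431225 - 153208)*(-504 + 143325) = 278017*142821 = 39706665957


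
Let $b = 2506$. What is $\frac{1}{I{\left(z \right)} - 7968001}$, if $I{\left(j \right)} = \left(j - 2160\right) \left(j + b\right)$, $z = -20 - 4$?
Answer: $- \frac{1}{13388689} \approx -7.469 \cdot 10^{-8}$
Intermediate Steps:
$z = -24$ ($z = -20 - 4 = -24$)
$I{\left(j \right)} = \left(-2160 + j\right) \left(2506 + j\right)$ ($I{\left(j \right)} = \left(j - 2160\right) \left(j + 2506\right) = \left(-2160 + j\right) \left(2506 + j\right)$)
$\frac{1}{I{\left(z \right)} - 7968001} = \frac{1}{\left(-5412960 + \left(-24\right)^{2} + 346 \left(-24\right)\right) - 7968001} = \frac{1}{\left(-5412960 + 576 - 8304\right) - 7968001} = \frac{1}{-5420688 - 7968001} = \frac{1}{-13388689} = - \frac{1}{13388689}$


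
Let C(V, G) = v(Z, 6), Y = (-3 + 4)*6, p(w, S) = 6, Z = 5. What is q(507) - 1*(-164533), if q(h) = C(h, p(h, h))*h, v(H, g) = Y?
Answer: 167575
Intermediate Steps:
Y = 6 (Y = 1*6 = 6)
v(H, g) = 6
C(V, G) = 6
q(h) = 6*h
q(507) - 1*(-164533) = 6*507 - 1*(-164533) = 3042 + 164533 = 167575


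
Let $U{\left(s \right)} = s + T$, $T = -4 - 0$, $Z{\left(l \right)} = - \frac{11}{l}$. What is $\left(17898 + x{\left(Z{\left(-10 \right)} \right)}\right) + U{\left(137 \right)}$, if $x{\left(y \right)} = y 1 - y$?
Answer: $18031$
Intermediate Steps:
$x{\left(y \right)} = 0$ ($x{\left(y \right)} = y - y = 0$)
$T = -4$ ($T = -4 + 0 = -4$)
$U{\left(s \right)} = -4 + s$ ($U{\left(s \right)} = s - 4 = -4 + s$)
$\left(17898 + x{\left(Z{\left(-10 \right)} \right)}\right) + U{\left(137 \right)} = \left(17898 + 0\right) + \left(-4 + 137\right) = 17898 + 133 = 18031$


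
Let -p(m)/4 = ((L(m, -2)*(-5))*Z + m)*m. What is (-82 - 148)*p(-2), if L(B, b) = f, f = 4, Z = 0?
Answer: 3680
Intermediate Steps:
L(B, b) = 4
p(m) = -4*m² (p(m) = -4*((4*(-5))*0 + m)*m = -4*(-20*0 + m)*m = -4*(0 + m)*m = -4*m*m = -4*m²)
(-82 - 148)*p(-2) = (-82 - 148)*(-4*(-2)²) = -(-920)*4 = -230*(-16) = 3680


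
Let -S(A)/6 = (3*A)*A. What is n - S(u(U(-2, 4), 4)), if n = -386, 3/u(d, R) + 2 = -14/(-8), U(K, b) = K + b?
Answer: 2206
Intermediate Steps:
u(d, R) = -12 (u(d, R) = 3/(-2 - 14/(-8)) = 3/(-2 - 14*(-⅛)) = 3/(-2 + 7/4) = 3/(-¼) = 3*(-4) = -12)
S(A) = -18*A² (S(A) = -6*3*A*A = -18*A²)
n - S(u(U(-2, 4), 4)) = -386 - (-18)*(-12)² = -386 - (-18)*144 = -386 - 1*(-2592) = -386 + 2592 = 2206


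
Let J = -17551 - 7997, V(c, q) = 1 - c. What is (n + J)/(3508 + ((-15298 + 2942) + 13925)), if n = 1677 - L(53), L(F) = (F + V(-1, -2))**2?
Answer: -26896/5077 ≈ -5.2976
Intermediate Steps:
L(F) = (2 + F)**2 (L(F) = (F + (1 - 1*(-1)))**2 = (F + (1 + 1))**2 = (F + 2)**2 = (2 + F)**2)
J = -25548
n = -1348 (n = 1677 - (2 + 53)**2 = 1677 - 1*55**2 = 1677 - 1*3025 = 1677 - 3025 = -1348)
(n + J)/(3508 + ((-15298 + 2942) + 13925)) = (-1348 - 25548)/(3508 + ((-15298 + 2942) + 13925)) = -26896/(3508 + (-12356 + 13925)) = -26896/(3508 + 1569) = -26896/5077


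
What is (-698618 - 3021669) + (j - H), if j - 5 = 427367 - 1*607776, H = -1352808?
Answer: -2547883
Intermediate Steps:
j = -180404 (j = 5 + (427367 - 1*607776) = 5 + (427367 - 607776) = 5 - 180409 = -180404)
(-698618 - 3021669) + (j - H) = (-698618 - 3021669) + (-180404 - 1*(-1352808)) = -3720287 + (-180404 + 1352808) = -3720287 + 1172404 = -2547883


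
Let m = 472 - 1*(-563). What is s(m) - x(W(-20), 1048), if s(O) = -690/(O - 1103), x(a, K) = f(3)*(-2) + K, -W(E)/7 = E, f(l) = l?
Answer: -35083/34 ≈ -1031.9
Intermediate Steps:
W(E) = -7*E
x(a, K) = -6 + K (x(a, K) = 3*(-2) + K = -6 + K)
m = 1035 (m = 472 + 563 = 1035)
s(O) = -690/(-1103 + O)
s(m) - x(W(-20), 1048) = -690/(-1103 + 1035) - (-6 + 1048) = -690/(-68) - 1*1042 = -690*(-1/68) - 1042 = 345/34 - 1042 = -35083/34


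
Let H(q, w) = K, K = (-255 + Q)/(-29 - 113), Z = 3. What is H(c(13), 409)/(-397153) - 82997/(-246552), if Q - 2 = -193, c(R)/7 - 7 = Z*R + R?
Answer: 2340283054315/6952239518376 ≈ 0.33662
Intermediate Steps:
c(R) = 49 + 28*R (c(R) = 49 + 7*(3*R + R) = 49 + 7*(4*R) = 49 + 28*R)
Q = -191 (Q = 2 - 193 = -191)
K = 223/71 (K = (-255 - 191)/(-29 - 113) = -446/(-142) = -446*(-1/142) = 223/71 ≈ 3.1408)
H(q, w) = 223/71
H(c(13), 409)/(-397153) - 82997/(-246552) = (223/71)/(-397153) - 82997/(-246552) = (223/71)*(-1/397153) - 82997*(-1/246552) = -223/28197863 + 82997/246552 = 2340283054315/6952239518376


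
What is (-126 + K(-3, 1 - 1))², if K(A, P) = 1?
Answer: 15625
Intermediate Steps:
(-126 + K(-3, 1 - 1))² = (-126 + 1)² = (-125)² = 15625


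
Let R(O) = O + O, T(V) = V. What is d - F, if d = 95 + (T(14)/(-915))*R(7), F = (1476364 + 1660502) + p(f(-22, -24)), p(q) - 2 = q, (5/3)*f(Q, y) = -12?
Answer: -2870140903/915 ≈ -3.1368e+6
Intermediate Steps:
f(Q, y) = -36/5 (f(Q, y) = (3/5)*(-12) = -36/5)
p(q) = 2 + q
R(O) = 2*O
F = 15684304/5 (F = (1476364 + 1660502) + (2 - 36/5) = 3136866 - 26/5 = 15684304/5 ≈ 3.1369e+6)
d = 86729/915 (d = 95 + (14/(-915))*(2*7) = 95 + (14*(-1/915))*14 = 95 - 14/915*14 = 95 - 196/915 = 86729/915 ≈ 94.786)
d - F = 86729/915 - 1*15684304/5 = 86729/915 - 15684304/5 = -2870140903/915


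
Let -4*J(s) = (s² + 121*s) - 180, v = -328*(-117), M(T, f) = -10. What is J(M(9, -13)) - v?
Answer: -76107/2 ≈ -38054.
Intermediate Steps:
v = 38376
J(s) = 45 - 121*s/4 - s²/4 (J(s) = -((s² + 121*s) - 180)/4 = -(-180 + s² + 121*s)/4 = 45 - 121*s/4 - s²/4)
J(M(9, -13)) - v = (45 - 121/4*(-10) - ¼*(-10)²) - 1*38376 = (45 + 605/2 - ¼*100) - 38376 = (45 + 605/2 - 25) - 38376 = 645/2 - 38376 = -76107/2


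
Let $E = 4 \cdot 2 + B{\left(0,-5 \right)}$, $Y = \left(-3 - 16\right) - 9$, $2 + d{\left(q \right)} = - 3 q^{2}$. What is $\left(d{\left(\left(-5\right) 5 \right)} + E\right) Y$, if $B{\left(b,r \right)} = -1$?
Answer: $52360$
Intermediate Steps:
$d{\left(q \right)} = -2 - 3 q^{2}$
$Y = -28$ ($Y = -19 - 9 = -28$)
$E = 7$ ($E = 4 \cdot 2 - 1 = 8 - 1 = 7$)
$\left(d{\left(\left(-5\right) 5 \right)} + E\right) Y = \left(\left(-2 - 3 \left(\left(-5\right) 5\right)^{2}\right) + 7\right) \left(-28\right) = \left(\left(-2 - 3 \left(-25\right)^{2}\right) + 7\right) \left(-28\right) = \left(\left(-2 - 1875\right) + 7\right) \left(-28\right) = \left(-1877 + 7\right) \left(-28\right) = \left(-1870\right) \left(-28\right) = 52360$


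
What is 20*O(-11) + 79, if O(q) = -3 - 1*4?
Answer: -61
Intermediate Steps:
O(q) = -7 (O(q) = -3 - 4 = -7)
20*O(-11) + 79 = 20*(-7) + 79 = -140 + 79 = -61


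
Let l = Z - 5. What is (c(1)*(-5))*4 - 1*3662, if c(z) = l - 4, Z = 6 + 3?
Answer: -3662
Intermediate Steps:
Z = 9
l = 4 (l = 9 - 5 = 4)
c(z) = 0 (c(z) = 4 - 4 = 0)
(c(1)*(-5))*4 - 1*3662 = (0*(-5))*4 - 1*3662 = 0*4 - 3662 = 0 - 3662 = -3662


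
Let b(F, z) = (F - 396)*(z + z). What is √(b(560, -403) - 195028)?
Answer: 2*I*√81803 ≈ 572.02*I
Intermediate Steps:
b(F, z) = 2*z*(-396 + F) (b(F, z) = (-396 + F)*(2*z) = 2*z*(-396 + F))
√(b(560, -403) - 195028) = √(2*(-403)*(-396 + 560) - 195028) = √(2*(-403)*164 - 195028) = √(-132184 - 195028) = √(-327212) = 2*I*√81803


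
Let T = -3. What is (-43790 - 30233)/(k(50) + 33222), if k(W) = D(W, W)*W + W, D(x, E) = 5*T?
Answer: -74023/32522 ≈ -2.2761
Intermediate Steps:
D(x, E) = -15 (D(x, E) = 5*(-3) = -15)
k(W) = -14*W (k(W) = -15*W + W = -14*W)
(-43790 - 30233)/(k(50) + 33222) = (-43790 - 30233)/(-14*50 + 33222) = -74023/(-700 + 33222) = -74023/32522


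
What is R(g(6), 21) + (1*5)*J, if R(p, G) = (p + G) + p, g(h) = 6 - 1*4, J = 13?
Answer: 90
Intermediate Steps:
g(h) = 2 (g(h) = 6 - 4 = 2)
R(p, G) = G + 2*p (R(p, G) = (G + p) + p = G + 2*p)
R(g(6), 21) + (1*5)*J = (21 + 2*2) + (1*5)*13 = (21 + 4) + 5*13 = 25 + 65 = 90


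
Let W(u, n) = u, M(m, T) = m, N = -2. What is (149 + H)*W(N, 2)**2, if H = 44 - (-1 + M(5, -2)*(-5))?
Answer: 876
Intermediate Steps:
H = 70 (H = 44 - (-1 + 5*(-5)) = 44 - (-1 - 25) = 44 - 1*(-26) = 44 + 26 = 70)
(149 + H)*W(N, 2)**2 = (149 + 70)*(-2)**2 = 219*4 = 876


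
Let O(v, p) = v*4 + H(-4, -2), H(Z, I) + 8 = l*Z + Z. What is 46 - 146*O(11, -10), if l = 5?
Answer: -1706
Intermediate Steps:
H(Z, I) = -8 + 6*Z (H(Z, I) = -8 + (5*Z + Z) = -8 + 6*Z)
O(v, p) = -32 + 4*v (O(v, p) = v*4 + (-8 + 6*(-4)) = 4*v + (-8 - 24) = 4*v - 32 = -32 + 4*v)
46 - 146*O(11, -10) = 46 - 146*(-32 + 4*11) = 46 - 146*(-32 + 44) = 46 - 146*12 = 46 - 1752 = -1706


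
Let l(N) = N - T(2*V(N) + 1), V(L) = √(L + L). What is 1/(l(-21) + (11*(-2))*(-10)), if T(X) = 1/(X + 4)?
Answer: 2743/545786 - I*√42/3820502 ≈ 0.0050258 - 1.6963e-6*I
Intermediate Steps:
V(L) = √2*√L (V(L) = √(2*L) = √2*√L)
T(X) = 1/(4 + X)
l(N) = N - 1/(5 + 2*√2*√N) (l(N) = N - 1/(4 + (2*(√2*√N) + 1)) = N - 1/(4 + (2*√2*√N + 1)) = N - 1/(4 + (1 + 2*√2*√N)) = N - 1/(5 + 2*√2*√N))
1/(l(-21) + (11*(-2))*(-10)) = 1/((-1 - 21*(5 + 2*√2*√(-21)))/(5 + 2*√2*√(-21)) + (11*(-2))*(-10)) = 1/((-1 - 21*(5 + 2*√2*(I*√21)))/(5 + 2*√2*(I*√21)) - 22*(-10)) = 1/((-1 - 21*(5 + 2*I*√42))/(5 + 2*I*√42) + 220) = 1/((-1 + (-105 - 42*I*√42))/(5 + 2*I*√42) + 220) = 1/((-106 - 42*I*√42)/(5 + 2*I*√42) + 220) = 1/(220 + (-106 - 42*I*√42)/(5 + 2*I*√42))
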